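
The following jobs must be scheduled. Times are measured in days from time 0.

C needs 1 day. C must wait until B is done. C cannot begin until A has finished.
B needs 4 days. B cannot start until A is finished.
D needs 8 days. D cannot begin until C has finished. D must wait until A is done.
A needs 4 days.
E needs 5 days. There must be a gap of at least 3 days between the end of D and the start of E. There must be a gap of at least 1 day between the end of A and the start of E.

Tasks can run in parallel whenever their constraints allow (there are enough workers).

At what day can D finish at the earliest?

A can start immediately at day 0; it finishes at day 4.
B cannot begin until A (finishes day 4). It runs from day 4 to 4 + 4 = day 8.
C needs all of B (finishes day 8); A (finishes day 4). That puts its earliest start at day 8; it finishes at 8 + 1 = day 9.
For D: C (finishes day 9); A (finishes day 4). Taking the maximum gives a start of day 9, and it finishes at 9 + 8 = day 17.

17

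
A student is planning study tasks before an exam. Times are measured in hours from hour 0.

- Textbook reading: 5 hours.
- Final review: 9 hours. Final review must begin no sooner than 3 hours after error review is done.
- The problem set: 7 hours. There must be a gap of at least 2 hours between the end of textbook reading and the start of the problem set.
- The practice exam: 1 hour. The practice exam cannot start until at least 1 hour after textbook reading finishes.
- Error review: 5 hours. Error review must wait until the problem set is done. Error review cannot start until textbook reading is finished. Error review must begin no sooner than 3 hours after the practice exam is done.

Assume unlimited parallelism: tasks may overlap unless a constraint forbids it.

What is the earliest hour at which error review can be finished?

Textbook reading can start immediately at hour 0; it finishes at hour 5.
The practice exam waits on textbook reading (finishes hour 5, plus 1-hour gap → hour 6), so it starts at hour 6 and finishes at 6 + 1 = hour 7.
The problem set cannot begin until textbook reading (finishes hour 5, plus 2-hour gap → hour 7). It runs from hour 7 to 7 + 7 = hour 14.
Error review has to wait for the problem set (finishes hour 14); textbook reading (finishes hour 5); the practice exam (finishes hour 7, plus 3-hour gap → hour 10). The latest of these is hour 14, so error review runs hour 14 to 14 + 5 = hour 19.

19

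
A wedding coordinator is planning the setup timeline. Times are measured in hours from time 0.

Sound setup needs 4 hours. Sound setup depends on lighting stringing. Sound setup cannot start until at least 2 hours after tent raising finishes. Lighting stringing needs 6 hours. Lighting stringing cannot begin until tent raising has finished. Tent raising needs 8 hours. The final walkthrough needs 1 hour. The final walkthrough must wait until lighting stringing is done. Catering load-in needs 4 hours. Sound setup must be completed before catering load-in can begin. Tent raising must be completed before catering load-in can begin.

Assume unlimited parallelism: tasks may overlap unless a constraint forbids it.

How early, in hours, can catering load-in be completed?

Tent raising can start immediately at hour 0; it finishes at hour 8.
Lighting stringing waits on tent raising (finishes hour 8), so it starts at hour 8 and finishes at 8 + 6 = hour 14.
Sound setup has to wait for lighting stringing (finishes hour 14); tent raising (finishes hour 8, plus 2-hour gap → hour 10). The latest of these is hour 14, so sound setup runs hour 14 to 14 + 4 = hour 18.
Catering load-in needs all of sound setup (finishes hour 18); tent raising (finishes hour 8). That puts its earliest start at hour 18; it finishes at 18 + 4 = hour 22.

22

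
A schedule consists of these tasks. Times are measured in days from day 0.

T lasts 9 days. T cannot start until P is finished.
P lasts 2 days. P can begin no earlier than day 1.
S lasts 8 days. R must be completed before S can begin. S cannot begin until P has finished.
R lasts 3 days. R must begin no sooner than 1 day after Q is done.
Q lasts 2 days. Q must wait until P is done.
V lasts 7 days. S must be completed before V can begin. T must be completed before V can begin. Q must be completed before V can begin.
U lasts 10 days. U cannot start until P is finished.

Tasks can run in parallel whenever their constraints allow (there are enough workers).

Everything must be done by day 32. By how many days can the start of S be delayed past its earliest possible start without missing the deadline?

8

P cannot begin until its own release at day 1. It runs from day 1 to 1 + 2 = day 3.
After P (finishes day 3), Q can start at day 3 and finishes at day 5.
R cannot begin until Q (finishes day 5, plus 1-day gap → day 6). It runs from day 6 to 6 + 3 = day 9.
S needs all of R (finishes day 9); P (finishes day 3). That puts its earliest start at day 9; it finishes at 9 + 8 = day 17.

Working backward from the deadline:
V has no dependents, so it just needs to finish by day 32. Starting by 32 − 7 = day 25 achieves that.
Since V (must start by day 25) depends on it, S must finish by day 25. Backing off its 8-day duration gives a latest start of day 17.
So S can start as early as day 9 and as late as day 17, giving 17 − 9 = 8 days of slack.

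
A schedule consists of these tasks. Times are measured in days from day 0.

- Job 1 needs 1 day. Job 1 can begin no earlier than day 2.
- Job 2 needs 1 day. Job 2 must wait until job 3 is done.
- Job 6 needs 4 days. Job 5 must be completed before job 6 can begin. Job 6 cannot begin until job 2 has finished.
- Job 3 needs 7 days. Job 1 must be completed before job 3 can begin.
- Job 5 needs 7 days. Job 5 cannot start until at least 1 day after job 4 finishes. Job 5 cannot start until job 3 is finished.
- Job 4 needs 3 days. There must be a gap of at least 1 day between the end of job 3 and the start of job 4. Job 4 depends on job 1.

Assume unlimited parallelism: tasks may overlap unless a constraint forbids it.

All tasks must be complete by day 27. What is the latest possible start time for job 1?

Nothing follows job 6; the deadline of day 27 is its only limit. It must start by 27 − 4 = day 23.
Job 2 must finish before job 6 (must start by day 23). With a 1-day duration, job 2 must start by 23 − 1 = day 22.
Job 5 has to be done before job 6 (must start by day 23). That means finishing by day 23, i.e. starting by 23 − 7 = day 16.
Since job 5 (must start by day 16, minus 1-day gap → day 15) depends on it, job 4 must finish by day 15. Backing off its 3-day duration gives a latest start of day 12.
Job 3 feeds job 2 (must start by day 22); job 4 (must start by day 12, minus 1-day gap → day 11); job 5 (must start by day 16). Taking the minimum, job 3 must finish by day 11 and start by 11 − 7 = day 4.
Job 1 must finish in time for job 3 (must start by day 4); job 4 (must start by day 12). The tightest is day 4, so job 1 must start by 4 − 1 = day 3.

3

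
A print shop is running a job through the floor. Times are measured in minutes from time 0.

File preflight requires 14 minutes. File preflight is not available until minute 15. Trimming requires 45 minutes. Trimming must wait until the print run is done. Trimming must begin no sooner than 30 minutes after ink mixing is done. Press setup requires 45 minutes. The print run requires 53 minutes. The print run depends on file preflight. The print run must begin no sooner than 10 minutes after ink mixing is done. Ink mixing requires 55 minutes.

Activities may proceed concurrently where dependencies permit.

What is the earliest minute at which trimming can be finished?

Ink mixing can start immediately at minute 0; it finishes at minute 55.
File preflight cannot begin until its own release at minute 15. It runs from minute 15 to 15 + 14 = minute 29.
The print run needs all of file preflight (finishes minute 29); ink mixing (finishes minute 55, plus 10-minute gap → minute 65). That puts its earliest start at minute 65; it finishes at 65 + 53 = minute 118.
Trimming has to wait for the print run (finishes minute 118); ink mixing (finishes minute 55, plus 30-minute gap → minute 85). The latest of these is minute 118, so trimming runs minute 118 to 118 + 45 = minute 163.

163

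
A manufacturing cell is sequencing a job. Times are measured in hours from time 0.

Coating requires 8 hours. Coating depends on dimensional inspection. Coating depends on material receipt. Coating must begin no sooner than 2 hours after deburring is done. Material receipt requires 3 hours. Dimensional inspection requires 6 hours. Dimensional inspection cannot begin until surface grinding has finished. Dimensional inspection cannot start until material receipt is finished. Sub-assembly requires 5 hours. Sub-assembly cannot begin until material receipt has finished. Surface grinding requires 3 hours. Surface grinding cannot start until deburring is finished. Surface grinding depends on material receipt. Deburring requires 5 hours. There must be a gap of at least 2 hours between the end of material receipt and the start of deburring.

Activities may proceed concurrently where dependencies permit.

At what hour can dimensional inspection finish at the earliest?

Material receipt can start immediately at hour 0; it finishes at hour 3.
Deburring cannot begin until material receipt (finishes hour 3, plus 2-hour gap → hour 5). It runs from hour 5 to 5 + 5 = hour 10.
Surface grinding cannot start until deburring (finishes hour 10); material receipt (finishes hour 3). The controlling bound is hour 10, so surface grinding finishes at 10 + 3 = hour 13.
Dimensional inspection has to wait for surface grinding (finishes hour 13); material receipt (finishes hour 3). The latest of these is hour 13, so dimensional inspection runs hour 13 to 13 + 6 = hour 19.

19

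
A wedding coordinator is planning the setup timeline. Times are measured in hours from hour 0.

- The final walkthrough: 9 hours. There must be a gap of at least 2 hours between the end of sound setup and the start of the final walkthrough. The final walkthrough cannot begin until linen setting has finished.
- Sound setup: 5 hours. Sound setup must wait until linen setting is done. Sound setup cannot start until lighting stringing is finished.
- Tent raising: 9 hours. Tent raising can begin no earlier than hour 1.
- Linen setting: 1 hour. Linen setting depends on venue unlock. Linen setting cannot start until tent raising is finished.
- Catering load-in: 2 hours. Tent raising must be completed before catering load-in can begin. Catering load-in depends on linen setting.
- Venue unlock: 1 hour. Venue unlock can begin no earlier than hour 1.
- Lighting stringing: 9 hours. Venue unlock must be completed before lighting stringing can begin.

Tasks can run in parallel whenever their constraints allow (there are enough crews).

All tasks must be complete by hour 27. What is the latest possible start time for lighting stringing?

The final walkthrough must finish by hour 27; it takes 9 hours, so it must start by 27 − 9 = hour 18.
Sound setup must finish before the final walkthrough (must start by hour 18, minus 2-hour gap → hour 16). With a 5-hour duration, sound setup must start by 16 − 5 = hour 11.
Lighting stringing has to be done before sound setup (must start by hour 11). That means finishing by hour 11, i.e. starting by 11 − 9 = hour 2.

2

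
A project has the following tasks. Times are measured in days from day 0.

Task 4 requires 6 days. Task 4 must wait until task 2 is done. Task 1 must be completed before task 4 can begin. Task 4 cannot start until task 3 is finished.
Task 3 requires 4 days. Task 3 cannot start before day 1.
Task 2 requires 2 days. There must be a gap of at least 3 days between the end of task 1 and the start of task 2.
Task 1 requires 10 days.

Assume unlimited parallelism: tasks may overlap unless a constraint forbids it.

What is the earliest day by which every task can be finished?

Task 3 cannot begin until its own release at day 1. It runs from day 1 to 1 + 4 = day 5.
Nothing blocks task 1, so it runs from day 0 to day 10.
Task 2 cannot begin until task 1 (finishes day 10, plus 3-day gap → day 13). It runs from day 13 to 13 + 2 = day 15.
Task 4 cannot start until task 2 (finishes day 15); task 1 (finishes day 10); task 3 (finishes day 5). The controlling bound is day 15, so task 4 finishes at 15 + 6 = day 21.
All tasks are finished once the last one completes. Finish times: Task 1 at 10, Task 2 at 15, Task 3 at 5, Task 4 at 21. The latest is day 21.

21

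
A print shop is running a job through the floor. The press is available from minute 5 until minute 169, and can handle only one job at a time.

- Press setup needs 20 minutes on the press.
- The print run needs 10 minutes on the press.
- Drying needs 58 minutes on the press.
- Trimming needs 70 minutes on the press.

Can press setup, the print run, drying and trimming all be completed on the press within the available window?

The press window is 169 − 5 = 164 minutes.
Running back to back, the jobs need 20 + 10 + 58 + 70 = 158 minutes on the press.
Since 158 ≤ 164, they fit within the window.

Yes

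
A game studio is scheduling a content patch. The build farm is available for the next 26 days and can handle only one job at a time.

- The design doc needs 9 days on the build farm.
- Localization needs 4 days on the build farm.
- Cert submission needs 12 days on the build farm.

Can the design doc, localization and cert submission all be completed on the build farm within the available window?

Running back to back, the jobs need 9 + 4 + 12 = 25 days on the build farm.
Since 25 ≤ 26, they fit within the window.

Yes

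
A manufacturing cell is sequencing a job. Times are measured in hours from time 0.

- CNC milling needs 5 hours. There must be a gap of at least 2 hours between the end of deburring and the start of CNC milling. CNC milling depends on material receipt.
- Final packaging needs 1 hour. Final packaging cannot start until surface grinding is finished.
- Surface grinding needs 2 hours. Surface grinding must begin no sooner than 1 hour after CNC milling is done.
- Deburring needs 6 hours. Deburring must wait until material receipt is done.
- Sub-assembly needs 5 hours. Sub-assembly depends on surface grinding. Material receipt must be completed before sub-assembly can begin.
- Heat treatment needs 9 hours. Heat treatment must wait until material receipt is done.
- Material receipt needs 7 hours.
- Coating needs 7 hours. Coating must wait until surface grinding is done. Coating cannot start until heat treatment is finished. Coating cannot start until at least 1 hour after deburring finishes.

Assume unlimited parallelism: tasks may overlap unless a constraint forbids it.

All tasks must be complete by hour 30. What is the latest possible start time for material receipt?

Nothing follows coating; the deadline of hour 30 is its only limit. It must start by 30 − 7 = hour 23.
Sub-assembly has no dependents, so it just needs to finish by hour 30. Starting by 30 − 5 = hour 25 achieves that.
Final packaging must finish by hour 30; it takes 1 hour, so it must start by 30 − 1 = hour 29.
Surface grinding must finish in time for coating (must start by hour 23); sub-assembly (must start by hour 25); final packaging (must start by hour 29). The tightest is hour 23, so surface grinding must start by 23 − 2 = hour 21.
CNC milling must finish before surface grinding (must start by hour 21, minus 1-hour gap → hour 20). With a 5-hour duration, CNC milling must start by 20 − 5 = hour 15.
Deburring feeds CNC milling (must start by hour 15, minus 2-hour gap → hour 13); coating (must start by hour 23, minus 1-hour gap → hour 22). Taking the minimum, deburring must finish by hour 13 and start by 13 − 6 = hour 7.
Heat treatment must finish before coating (must start by hour 23). With a 9-hour duration, heat treatment must start by 23 − 9 = hour 14.
For material receipt: deburring (must start by hour 7); CNC milling (must start by hour 15); heat treatment (must start by hour 14); sub-assembly (must start by hour 25). The most restrictive is hour 7; with a 7-hour duration, material receipt must start by hour 0.

0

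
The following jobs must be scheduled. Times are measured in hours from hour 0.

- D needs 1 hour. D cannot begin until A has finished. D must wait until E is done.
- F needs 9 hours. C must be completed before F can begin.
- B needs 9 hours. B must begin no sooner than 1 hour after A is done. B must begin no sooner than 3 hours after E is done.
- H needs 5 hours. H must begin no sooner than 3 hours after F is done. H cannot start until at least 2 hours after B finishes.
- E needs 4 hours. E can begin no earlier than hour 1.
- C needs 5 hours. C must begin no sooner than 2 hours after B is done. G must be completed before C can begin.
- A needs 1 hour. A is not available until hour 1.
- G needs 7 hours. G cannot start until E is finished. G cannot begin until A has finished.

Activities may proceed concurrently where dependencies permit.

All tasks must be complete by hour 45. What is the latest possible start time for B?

12

H has no dependents, so it just needs to finish by hour 45. Starting by 45 − 5 = hour 40 achieves that.
Since H (must start by hour 40, minus 3-hour gap → hour 37) depends on it, F must finish by hour 37. Backing off its 9-hour duration gives a latest start of hour 28.
C must finish before F (must start by hour 28). With a 5-hour duration, C must start by 28 − 5 = hour 23.
B has several dependents: C (must start by hour 23, minus 2-hour gap → hour 21); H (must start by hour 40, minus 2-hour gap → hour 38). The earliest of those limits is hour 21, so B must start by 21 − 9 = hour 12.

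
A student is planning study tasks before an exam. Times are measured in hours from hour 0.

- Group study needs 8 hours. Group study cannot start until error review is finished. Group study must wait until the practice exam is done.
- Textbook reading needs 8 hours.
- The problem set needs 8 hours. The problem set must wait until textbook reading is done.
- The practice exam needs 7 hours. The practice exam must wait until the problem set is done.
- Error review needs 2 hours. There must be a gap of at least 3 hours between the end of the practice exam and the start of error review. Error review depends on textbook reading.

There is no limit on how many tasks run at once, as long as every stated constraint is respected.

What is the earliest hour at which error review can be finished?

Textbook reading has no prerequisites, so it starts at hour 0 and finishes at hour 8.
The problem set waits on textbook reading (finishes hour 8), so it starts at hour 8 and finishes at 8 + 8 = hour 16.
The practice exam cannot begin until the problem set (finishes hour 16). It runs from hour 16 to 16 + 7 = hour 23.
Error review needs all of the practice exam (finishes hour 23, plus 3-hour gap → hour 26); textbook reading (finishes hour 8). That puts its earliest start at hour 26; it finishes at 26 + 2 = hour 28.

28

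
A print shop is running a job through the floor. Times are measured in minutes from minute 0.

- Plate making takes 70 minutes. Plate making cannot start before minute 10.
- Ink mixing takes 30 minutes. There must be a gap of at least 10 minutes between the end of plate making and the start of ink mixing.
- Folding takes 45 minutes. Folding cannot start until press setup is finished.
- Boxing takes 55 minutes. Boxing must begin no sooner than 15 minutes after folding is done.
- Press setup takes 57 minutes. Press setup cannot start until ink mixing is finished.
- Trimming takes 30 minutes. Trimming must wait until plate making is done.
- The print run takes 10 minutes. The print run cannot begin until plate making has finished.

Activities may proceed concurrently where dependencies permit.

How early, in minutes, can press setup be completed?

Plate making waits on its own release at minute 10, so it starts at minute 10 and finishes at 10 + 70 = minute 80.
Ink mixing waits on plate making (finishes minute 80, plus 10-minute gap → minute 90), so it starts at minute 90 and finishes at 90 + 30 = minute 120.
After ink mixing (finishes minute 120), press setup can start at minute 120 and finishes at minute 177.

177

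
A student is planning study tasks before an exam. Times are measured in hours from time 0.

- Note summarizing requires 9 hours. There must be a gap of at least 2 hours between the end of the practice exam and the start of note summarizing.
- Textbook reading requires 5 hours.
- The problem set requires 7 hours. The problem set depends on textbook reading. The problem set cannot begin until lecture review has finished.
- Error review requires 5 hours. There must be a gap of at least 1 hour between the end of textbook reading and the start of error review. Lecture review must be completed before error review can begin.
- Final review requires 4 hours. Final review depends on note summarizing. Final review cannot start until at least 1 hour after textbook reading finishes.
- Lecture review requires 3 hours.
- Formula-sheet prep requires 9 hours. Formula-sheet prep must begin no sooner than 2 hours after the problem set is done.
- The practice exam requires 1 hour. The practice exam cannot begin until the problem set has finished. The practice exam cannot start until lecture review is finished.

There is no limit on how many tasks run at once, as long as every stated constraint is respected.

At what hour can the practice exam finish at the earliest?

13

Lecture review has no prerequisites, so it starts at hour 0 and finishes at hour 3.
Textbook reading can start immediately at hour 0; it finishes at hour 5.
The problem set has to wait for textbook reading (finishes hour 5); lecture review (finishes hour 3). The latest of these is hour 5, so the problem set runs hour 5 to 5 + 7 = hour 12.
The practice exam cannot start until the problem set (finishes hour 12); lecture review (finishes hour 3). The controlling bound is hour 12, so the practice exam finishes at 12 + 1 = hour 13.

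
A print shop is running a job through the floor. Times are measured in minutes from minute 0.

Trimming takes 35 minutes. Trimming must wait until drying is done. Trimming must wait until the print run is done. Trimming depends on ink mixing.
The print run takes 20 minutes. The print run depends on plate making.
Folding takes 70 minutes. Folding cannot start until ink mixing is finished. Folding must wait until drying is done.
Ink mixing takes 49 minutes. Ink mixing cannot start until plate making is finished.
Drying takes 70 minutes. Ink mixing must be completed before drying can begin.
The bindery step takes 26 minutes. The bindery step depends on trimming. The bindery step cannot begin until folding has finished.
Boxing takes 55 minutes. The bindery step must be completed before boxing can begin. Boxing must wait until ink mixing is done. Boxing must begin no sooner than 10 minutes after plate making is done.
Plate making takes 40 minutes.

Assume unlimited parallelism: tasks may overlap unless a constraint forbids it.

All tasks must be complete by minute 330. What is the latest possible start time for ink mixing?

To finish by minute 330, boxing (duration 55) must start no later than minute 275.
The bindery step feeds into boxing (must start by minute 275); so the bindery step must finish by minute 275 and therefore start by minute 249.
Trimming must finish before the bindery step (must start by minute 249). With a 35-minute duration, trimming must start by 249 − 35 = minute 214.
Folding must finish before the bindery step (must start by minute 249). With a 70-minute duration, folding must start by 249 − 70 = minute 179.
For drying: trimming (must start by minute 214); folding (must start by minute 179). The most restrictive is minute 179; with a 70-minute duration, drying must start by minute 109.
For ink mixing: drying (must start by minute 109); trimming (must start by minute 214); folding (must start by minute 179); boxing (must start by minute 275). The most restrictive is minute 109; with a 49-minute duration, ink mixing must start by minute 60.

60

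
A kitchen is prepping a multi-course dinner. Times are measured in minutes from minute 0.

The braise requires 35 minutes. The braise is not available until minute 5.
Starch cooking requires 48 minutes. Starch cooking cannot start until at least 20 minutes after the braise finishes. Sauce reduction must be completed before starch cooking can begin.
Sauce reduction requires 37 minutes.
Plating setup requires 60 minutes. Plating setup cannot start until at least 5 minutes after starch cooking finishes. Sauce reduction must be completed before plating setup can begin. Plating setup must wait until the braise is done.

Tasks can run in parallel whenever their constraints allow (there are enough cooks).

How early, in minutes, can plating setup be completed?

Nothing blocks sauce reduction, so it runs from minute 0 to minute 37.
After its own release at minute 5, the braise can start at minute 5 and finishes at minute 40.
Starch cooking needs all of the braise (finishes minute 40, plus 20-minute gap → minute 60); sauce reduction (finishes minute 37). That puts its earliest start at minute 60; it finishes at 60 + 48 = minute 108.
Plating setup cannot start until starch cooking (finishes minute 108, plus 5-minute gap → minute 113); sauce reduction (finishes minute 37); the braise (finishes minute 40). The controlling bound is minute 113, so plating setup finishes at 113 + 60 = minute 173.

173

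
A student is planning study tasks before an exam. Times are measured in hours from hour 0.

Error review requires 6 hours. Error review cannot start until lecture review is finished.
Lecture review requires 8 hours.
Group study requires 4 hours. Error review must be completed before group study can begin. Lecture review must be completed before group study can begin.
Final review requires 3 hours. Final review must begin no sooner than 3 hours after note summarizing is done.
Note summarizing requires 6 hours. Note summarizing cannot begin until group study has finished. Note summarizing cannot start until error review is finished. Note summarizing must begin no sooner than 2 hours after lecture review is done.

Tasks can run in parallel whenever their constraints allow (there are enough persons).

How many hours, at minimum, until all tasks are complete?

30

Lecture review has no prerequisites, so it starts at hour 0 and finishes at hour 8.
After lecture review (finishes hour 8), error review can start at hour 8 and finishes at hour 14.
For group study: error review (finishes hour 14); lecture review (finishes hour 8). Taking the maximum gives a start of hour 14, and it finishes at 14 + 4 = hour 18.
Note summarizing has to wait for group study (finishes hour 18); error review (finishes hour 14); lecture review (finishes hour 8, plus 2-hour gap → hour 10). The latest of these is hour 18, so note summarizing runs hour 18 to 18 + 6 = hour 24.
Final review waits on note summarizing (finishes hour 24, plus 3-hour gap → hour 27), so it starts at hour 27 and finishes at 27 + 3 = hour 30.
All tasks are finished once the last one completes. Finish times: Lecture review at 8, Error review at 14, Group study at 18, Note summarizing at 24, Final review at 30. The latest is hour 30.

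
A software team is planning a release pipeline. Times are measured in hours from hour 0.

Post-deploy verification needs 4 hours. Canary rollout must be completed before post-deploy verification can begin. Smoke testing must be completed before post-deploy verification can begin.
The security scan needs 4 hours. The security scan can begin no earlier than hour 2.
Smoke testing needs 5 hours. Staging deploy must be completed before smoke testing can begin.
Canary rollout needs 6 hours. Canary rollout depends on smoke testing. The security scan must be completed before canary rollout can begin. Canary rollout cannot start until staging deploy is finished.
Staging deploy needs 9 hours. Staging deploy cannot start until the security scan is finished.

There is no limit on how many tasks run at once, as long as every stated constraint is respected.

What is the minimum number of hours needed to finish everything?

After its own release at hour 2, the security scan can start at hour 2 and finishes at hour 6.
After the security scan (finishes hour 6), staging deploy can start at hour 6 and finishes at hour 15.
After staging deploy (finishes hour 15), smoke testing can start at hour 15 and finishes at hour 20.
Canary rollout needs all of smoke testing (finishes hour 20); the security scan (finishes hour 6); staging deploy (finishes hour 15). That puts its earliest start at hour 20; it finishes at 20 + 6 = hour 26.
Post-deploy verification needs all of canary rollout (finishes hour 26); smoke testing (finishes hour 20). That puts its earliest start at hour 26; it finishes at 26 + 4 = hour 30.
All tasks are finished once the last one completes. Finish times: The security scan at 6, Staging deploy at 15, Smoke testing at 20, Canary rollout at 26, Post-deploy verification at 30. The latest is hour 30.

30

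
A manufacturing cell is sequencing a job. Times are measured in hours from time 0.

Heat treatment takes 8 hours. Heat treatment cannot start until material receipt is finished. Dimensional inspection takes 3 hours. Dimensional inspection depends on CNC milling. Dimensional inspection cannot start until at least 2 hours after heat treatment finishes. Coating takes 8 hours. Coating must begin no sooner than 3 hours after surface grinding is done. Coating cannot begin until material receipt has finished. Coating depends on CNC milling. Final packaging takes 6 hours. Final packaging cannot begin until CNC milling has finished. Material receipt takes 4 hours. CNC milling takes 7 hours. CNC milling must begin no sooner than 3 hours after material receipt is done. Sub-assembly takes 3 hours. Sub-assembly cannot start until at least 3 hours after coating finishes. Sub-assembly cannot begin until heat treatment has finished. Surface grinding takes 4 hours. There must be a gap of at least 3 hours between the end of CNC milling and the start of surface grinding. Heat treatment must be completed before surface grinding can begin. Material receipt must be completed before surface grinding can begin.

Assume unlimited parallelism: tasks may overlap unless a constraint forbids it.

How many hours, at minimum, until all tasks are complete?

38

Material receipt can start immediately at hour 0; it finishes at hour 4.
Heat treatment cannot begin until material receipt (finishes hour 4). It runs from hour 4 to 4 + 8 = hour 12.
CNC milling cannot begin until material receipt (finishes hour 4, plus 3-hour gap → hour 7). It runs from hour 7 to 7 + 7 = hour 14.
After CNC milling (finishes hour 14), final packaging can start at hour 14 and finishes at hour 20.
Dimensional inspection cannot start until CNC milling (finishes hour 14); heat treatment (finishes hour 12, plus 2-hour gap → hour 14). The controlling bound is hour 14, so dimensional inspection finishes at 14 + 3 = hour 17.
Surface grinding cannot start until CNC milling (finishes hour 14, plus 3-hour gap → hour 17); heat treatment (finishes hour 12); material receipt (finishes hour 4). The controlling bound is hour 17, so surface grinding finishes at 17 + 4 = hour 21.
Coating has to wait for surface grinding (finishes hour 21, plus 3-hour gap → hour 24); material receipt (finishes hour 4); CNC milling (finishes hour 14). The latest of these is hour 24, so coating runs hour 24 to 24 + 8 = hour 32.
Sub-assembly needs all of coating (finishes hour 32, plus 3-hour gap → hour 35); heat treatment (finishes hour 12). That puts its earliest start at hour 35; it finishes at 35 + 3 = hour 38.
All tasks are finished once the last one completes. Finish times: Material receipt at 4, CNC milling at 14, Heat treatment at 12, Surface grinding at 21, Dimensional inspection at 17, Coating at 32, Sub-assembly at 38, Final packaging at 20. The latest is hour 38.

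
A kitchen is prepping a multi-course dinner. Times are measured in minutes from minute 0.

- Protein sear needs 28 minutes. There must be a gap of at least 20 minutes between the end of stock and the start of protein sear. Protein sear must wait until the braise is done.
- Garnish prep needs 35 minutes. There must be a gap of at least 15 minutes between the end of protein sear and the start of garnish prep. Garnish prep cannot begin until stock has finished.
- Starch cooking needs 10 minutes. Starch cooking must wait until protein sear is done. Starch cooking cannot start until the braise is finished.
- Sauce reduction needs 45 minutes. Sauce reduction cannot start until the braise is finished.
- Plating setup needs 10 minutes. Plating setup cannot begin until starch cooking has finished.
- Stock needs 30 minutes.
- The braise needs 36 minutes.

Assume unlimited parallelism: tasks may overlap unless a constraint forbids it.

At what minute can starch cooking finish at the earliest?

88

The braise has no prerequisites, so it starts at minute 0 and finishes at minute 36.
Stock can start immediately at minute 0; it finishes at minute 30.
Protein sear cannot start until stock (finishes minute 30, plus 20-minute gap → minute 50); the braise (finishes minute 36). The controlling bound is minute 50, so protein sear finishes at 50 + 28 = minute 78.
Starch cooking needs all of protein sear (finishes minute 78); the braise (finishes minute 36). That puts its earliest start at minute 78; it finishes at 78 + 10 = minute 88.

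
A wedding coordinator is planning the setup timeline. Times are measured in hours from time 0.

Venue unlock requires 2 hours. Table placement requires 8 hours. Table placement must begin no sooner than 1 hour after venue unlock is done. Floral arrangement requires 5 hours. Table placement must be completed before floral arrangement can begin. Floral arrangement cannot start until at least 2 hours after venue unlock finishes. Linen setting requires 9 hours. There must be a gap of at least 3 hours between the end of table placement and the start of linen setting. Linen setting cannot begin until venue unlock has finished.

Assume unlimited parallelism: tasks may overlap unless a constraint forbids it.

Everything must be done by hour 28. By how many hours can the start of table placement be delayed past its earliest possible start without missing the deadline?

5

Venue unlock can start immediately at hour 0; it finishes at hour 2.
Table placement waits on venue unlock (finishes hour 2, plus 1-hour gap → hour 3), so it starts at hour 3 and finishes at 3 + 8 = hour 11.

Working backward from the deadline:
Nothing follows linen setting; the deadline of hour 28 is its only limit. It must start by 28 − 9 = hour 19.
Floral arrangement has no dependents, so it just needs to finish by hour 28. Starting by 28 − 5 = hour 23 achieves that.
Table placement feeds linen setting (must start by hour 19, minus 3-hour gap → hour 16); floral arrangement (must start by hour 23). Taking the minimum, table placement must finish by hour 16 and start by 16 − 8 = hour 8.
So table placement can start as early as hour 3 and as late as hour 8, giving 8 − 3 = 5 hours of slack.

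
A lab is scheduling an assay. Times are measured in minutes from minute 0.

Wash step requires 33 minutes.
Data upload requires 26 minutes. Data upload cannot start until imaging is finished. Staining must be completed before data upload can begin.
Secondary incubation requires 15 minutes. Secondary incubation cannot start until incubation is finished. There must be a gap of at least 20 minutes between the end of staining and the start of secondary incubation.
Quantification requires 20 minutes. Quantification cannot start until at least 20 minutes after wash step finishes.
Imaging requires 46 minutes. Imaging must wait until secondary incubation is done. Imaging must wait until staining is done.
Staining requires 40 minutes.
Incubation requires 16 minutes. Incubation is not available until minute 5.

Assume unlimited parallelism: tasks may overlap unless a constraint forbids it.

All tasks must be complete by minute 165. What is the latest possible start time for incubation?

Nothing follows data upload; the deadline of minute 165 is its only limit. It must start by 165 − 26 = minute 139.
Imaging must finish before data upload (must start by minute 139). With a 46-minute duration, imaging must start by 139 − 46 = minute 93.
Secondary incubation has to be done before imaging (must start by minute 93). That means finishing by minute 93, i.e. starting by 93 − 15 = minute 78.
Incubation has to be done before secondary incubation (must start by minute 78). That means finishing by minute 78, i.e. starting by 78 − 16 = minute 62.

62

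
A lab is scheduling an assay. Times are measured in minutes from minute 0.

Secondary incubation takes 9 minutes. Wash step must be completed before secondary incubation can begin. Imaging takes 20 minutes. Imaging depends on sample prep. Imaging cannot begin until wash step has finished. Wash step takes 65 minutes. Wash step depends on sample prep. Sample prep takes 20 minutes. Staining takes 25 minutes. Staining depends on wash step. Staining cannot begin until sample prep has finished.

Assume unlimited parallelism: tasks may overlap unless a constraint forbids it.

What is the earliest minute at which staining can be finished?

Sample prep can start immediately at minute 0; it finishes at minute 20.
Wash step waits on sample prep (finishes minute 20), so it starts at minute 20 and finishes at 20 + 65 = minute 85.
Staining cannot start until wash step (finishes minute 85); sample prep (finishes minute 20). The controlling bound is minute 85, so staining finishes at 85 + 25 = minute 110.

110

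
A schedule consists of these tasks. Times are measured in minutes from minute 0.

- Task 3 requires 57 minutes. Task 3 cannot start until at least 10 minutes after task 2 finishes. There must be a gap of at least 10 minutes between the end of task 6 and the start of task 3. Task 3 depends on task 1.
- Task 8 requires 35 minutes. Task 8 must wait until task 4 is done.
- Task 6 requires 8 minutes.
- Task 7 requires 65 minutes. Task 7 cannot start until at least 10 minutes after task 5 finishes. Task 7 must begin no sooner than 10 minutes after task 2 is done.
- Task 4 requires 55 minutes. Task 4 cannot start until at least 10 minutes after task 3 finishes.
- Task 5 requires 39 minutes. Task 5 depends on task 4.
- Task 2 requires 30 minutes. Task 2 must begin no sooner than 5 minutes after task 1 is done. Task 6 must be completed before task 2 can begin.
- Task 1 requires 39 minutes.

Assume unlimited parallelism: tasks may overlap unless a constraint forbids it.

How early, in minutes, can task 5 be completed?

Nothing blocks task 6, so it runs from minute 0 to minute 8.
Task 1 has no prerequisites, so it starts at minute 0 and finishes at minute 39.
Task 2 has to wait for task 1 (finishes minute 39, plus 5-minute gap → minute 44); task 6 (finishes minute 8). The latest of these is minute 44, so task 2 runs minute 44 to 44 + 30 = minute 74.
For task 3: task 2 (finishes minute 74, plus 10-minute gap → minute 84); task 6 (finishes minute 8, plus 10-minute gap → minute 18); task 1 (finishes minute 39). Taking the maximum gives a start of minute 84, and it finishes at 84 + 57 = minute 141.
Task 4 waits on task 3 (finishes minute 141, plus 10-minute gap → minute 151), so it starts at minute 151 and finishes at 151 + 55 = minute 206.
Task 5 waits on task 4 (finishes minute 206), so it starts at minute 206 and finishes at 206 + 39 = minute 245.

245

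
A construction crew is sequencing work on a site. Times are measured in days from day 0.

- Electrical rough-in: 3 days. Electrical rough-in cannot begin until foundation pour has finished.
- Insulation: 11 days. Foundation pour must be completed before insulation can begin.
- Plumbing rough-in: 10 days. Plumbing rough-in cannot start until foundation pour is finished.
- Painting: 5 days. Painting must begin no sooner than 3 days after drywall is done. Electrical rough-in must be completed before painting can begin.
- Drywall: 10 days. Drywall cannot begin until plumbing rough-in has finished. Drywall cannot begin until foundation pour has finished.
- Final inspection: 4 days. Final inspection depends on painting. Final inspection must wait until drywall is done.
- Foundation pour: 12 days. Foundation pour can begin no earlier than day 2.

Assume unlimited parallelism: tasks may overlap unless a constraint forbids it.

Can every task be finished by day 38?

Foundation pour waits on its own release at day 2, so it starts at day 2 and finishes at 2 + 12 = day 14.
Insulation waits on foundation pour (finishes day 14), so it starts at day 14 and finishes at 14 + 11 = day 25.
After foundation pour (finishes day 14), electrical rough-in can start at day 14 and finishes at day 17.
Plumbing rough-in waits on foundation pour (finishes day 14), so it starts at day 14 and finishes at 14 + 10 = day 24.
Drywall has to wait for plumbing rough-in (finishes day 24); foundation pour (finishes day 14). The latest of these is day 24, so drywall runs day 24 to 24 + 10 = day 34.
Painting cannot start until drywall (finishes day 34, plus 3-day gap → day 37); electrical rough-in (finishes day 17). The controlling bound is day 37, so painting finishes at 37 + 5 = day 42.
Final inspection cannot start until painting (finishes day 42); drywall (finishes day 34). The controlling bound is day 42, so final inspection finishes at 42 + 4 = day 46.
The earliest everything can be done is day 46, which is after the deadline of 38, so it is not possible.

No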